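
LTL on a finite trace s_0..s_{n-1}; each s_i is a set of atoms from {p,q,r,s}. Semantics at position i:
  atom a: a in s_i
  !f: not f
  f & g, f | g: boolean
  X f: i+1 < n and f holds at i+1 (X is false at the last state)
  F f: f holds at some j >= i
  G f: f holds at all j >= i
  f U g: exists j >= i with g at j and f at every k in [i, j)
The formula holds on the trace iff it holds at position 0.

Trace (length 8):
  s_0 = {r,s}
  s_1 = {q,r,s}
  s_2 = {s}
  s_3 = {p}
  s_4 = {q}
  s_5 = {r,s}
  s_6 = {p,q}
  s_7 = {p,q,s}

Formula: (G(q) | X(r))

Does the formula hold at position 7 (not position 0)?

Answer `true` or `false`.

s_0={r,s}: (G(q) | X(r))=True G(q)=False q=False X(r)=True r=True
s_1={q,r,s}: (G(q) | X(r))=False G(q)=False q=True X(r)=False r=True
s_2={s}: (G(q) | X(r))=False G(q)=False q=False X(r)=False r=False
s_3={p}: (G(q) | X(r))=False G(q)=False q=False X(r)=False r=False
s_4={q}: (G(q) | X(r))=True G(q)=False q=True X(r)=True r=False
s_5={r,s}: (G(q) | X(r))=False G(q)=False q=False X(r)=False r=True
s_6={p,q}: (G(q) | X(r))=True G(q)=True q=True X(r)=False r=False
s_7={p,q,s}: (G(q) | X(r))=True G(q)=True q=True X(r)=False r=False
Evaluating at position 7: result = True

Answer: true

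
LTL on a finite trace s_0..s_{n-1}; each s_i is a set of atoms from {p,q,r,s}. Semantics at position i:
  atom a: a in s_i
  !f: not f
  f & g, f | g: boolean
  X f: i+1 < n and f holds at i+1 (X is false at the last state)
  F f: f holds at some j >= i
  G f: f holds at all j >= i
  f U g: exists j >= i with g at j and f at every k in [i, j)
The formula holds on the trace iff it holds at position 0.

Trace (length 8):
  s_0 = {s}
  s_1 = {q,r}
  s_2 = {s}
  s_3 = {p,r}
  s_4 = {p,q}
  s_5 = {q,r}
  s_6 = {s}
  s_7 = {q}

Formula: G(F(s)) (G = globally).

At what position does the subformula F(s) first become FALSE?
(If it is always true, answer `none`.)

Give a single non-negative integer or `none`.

Answer: 7

Derivation:
s_0={s}: F(s)=True s=True
s_1={q,r}: F(s)=True s=False
s_2={s}: F(s)=True s=True
s_3={p,r}: F(s)=True s=False
s_4={p,q}: F(s)=True s=False
s_5={q,r}: F(s)=True s=False
s_6={s}: F(s)=True s=True
s_7={q}: F(s)=False s=False
G(F(s)) holds globally = False
First violation at position 7.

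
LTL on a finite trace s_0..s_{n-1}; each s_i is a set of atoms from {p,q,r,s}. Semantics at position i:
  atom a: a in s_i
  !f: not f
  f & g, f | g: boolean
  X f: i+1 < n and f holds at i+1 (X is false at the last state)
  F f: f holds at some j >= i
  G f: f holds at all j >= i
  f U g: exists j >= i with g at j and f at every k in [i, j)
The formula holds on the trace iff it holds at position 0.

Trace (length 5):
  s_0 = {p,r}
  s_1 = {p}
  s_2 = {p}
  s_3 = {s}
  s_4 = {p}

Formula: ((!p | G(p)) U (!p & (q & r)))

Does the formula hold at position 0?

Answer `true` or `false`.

Answer: false

Derivation:
s_0={p,r}: ((!p | G(p)) U (!p & (q & r)))=False (!p | G(p))=False !p=False p=True G(p)=False (!p & (q & r))=False (q & r)=False q=False r=True
s_1={p}: ((!p | G(p)) U (!p & (q & r)))=False (!p | G(p))=False !p=False p=True G(p)=False (!p & (q & r))=False (q & r)=False q=False r=False
s_2={p}: ((!p | G(p)) U (!p & (q & r)))=False (!p | G(p))=False !p=False p=True G(p)=False (!p & (q & r))=False (q & r)=False q=False r=False
s_3={s}: ((!p | G(p)) U (!p & (q & r)))=False (!p | G(p))=True !p=True p=False G(p)=False (!p & (q & r))=False (q & r)=False q=False r=False
s_4={p}: ((!p | G(p)) U (!p & (q & r)))=False (!p | G(p))=True !p=False p=True G(p)=True (!p & (q & r))=False (q & r)=False q=False r=False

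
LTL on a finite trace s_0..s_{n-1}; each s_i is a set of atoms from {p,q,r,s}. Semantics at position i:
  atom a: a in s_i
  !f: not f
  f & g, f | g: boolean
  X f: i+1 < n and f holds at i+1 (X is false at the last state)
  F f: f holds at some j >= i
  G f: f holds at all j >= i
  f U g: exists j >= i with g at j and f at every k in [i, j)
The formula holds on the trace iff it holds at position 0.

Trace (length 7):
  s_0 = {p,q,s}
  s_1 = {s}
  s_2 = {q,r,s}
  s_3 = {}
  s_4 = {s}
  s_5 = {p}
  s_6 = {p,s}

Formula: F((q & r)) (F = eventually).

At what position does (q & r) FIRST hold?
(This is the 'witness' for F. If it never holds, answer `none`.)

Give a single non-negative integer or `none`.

Answer: 2

Derivation:
s_0={p,q,s}: (q & r)=False q=True r=False
s_1={s}: (q & r)=False q=False r=False
s_2={q,r,s}: (q & r)=True q=True r=True
s_3={}: (q & r)=False q=False r=False
s_4={s}: (q & r)=False q=False r=False
s_5={p}: (q & r)=False q=False r=False
s_6={p,s}: (q & r)=False q=False r=False
F((q & r)) holds; first witness at position 2.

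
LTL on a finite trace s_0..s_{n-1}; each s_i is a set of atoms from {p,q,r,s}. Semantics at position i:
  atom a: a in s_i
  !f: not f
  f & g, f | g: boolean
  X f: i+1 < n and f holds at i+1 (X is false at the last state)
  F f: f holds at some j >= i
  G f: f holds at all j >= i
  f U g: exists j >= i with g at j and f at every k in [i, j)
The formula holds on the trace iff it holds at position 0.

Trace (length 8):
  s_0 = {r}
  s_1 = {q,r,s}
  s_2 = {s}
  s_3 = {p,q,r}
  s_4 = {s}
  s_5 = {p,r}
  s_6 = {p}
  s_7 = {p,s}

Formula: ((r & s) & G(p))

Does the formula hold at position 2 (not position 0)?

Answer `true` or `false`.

Answer: false

Derivation:
s_0={r}: ((r & s) & G(p))=False (r & s)=False r=True s=False G(p)=False p=False
s_1={q,r,s}: ((r & s) & G(p))=False (r & s)=True r=True s=True G(p)=False p=False
s_2={s}: ((r & s) & G(p))=False (r & s)=False r=False s=True G(p)=False p=False
s_3={p,q,r}: ((r & s) & G(p))=False (r & s)=False r=True s=False G(p)=False p=True
s_4={s}: ((r & s) & G(p))=False (r & s)=False r=False s=True G(p)=False p=False
s_5={p,r}: ((r & s) & G(p))=False (r & s)=False r=True s=False G(p)=True p=True
s_6={p}: ((r & s) & G(p))=False (r & s)=False r=False s=False G(p)=True p=True
s_7={p,s}: ((r & s) & G(p))=False (r & s)=False r=False s=True G(p)=True p=True
Evaluating at position 2: result = False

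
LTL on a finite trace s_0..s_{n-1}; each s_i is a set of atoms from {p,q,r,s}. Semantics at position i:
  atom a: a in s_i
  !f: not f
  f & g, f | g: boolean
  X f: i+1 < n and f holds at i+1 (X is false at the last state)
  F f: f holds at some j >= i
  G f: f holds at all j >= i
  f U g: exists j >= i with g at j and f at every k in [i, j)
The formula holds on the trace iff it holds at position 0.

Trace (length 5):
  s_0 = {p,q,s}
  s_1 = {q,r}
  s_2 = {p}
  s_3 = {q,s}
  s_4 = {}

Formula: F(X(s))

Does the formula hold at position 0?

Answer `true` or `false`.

Answer: true

Derivation:
s_0={p,q,s}: F(X(s))=True X(s)=False s=True
s_1={q,r}: F(X(s))=True X(s)=False s=False
s_2={p}: F(X(s))=True X(s)=True s=False
s_3={q,s}: F(X(s))=False X(s)=False s=True
s_4={}: F(X(s))=False X(s)=False s=False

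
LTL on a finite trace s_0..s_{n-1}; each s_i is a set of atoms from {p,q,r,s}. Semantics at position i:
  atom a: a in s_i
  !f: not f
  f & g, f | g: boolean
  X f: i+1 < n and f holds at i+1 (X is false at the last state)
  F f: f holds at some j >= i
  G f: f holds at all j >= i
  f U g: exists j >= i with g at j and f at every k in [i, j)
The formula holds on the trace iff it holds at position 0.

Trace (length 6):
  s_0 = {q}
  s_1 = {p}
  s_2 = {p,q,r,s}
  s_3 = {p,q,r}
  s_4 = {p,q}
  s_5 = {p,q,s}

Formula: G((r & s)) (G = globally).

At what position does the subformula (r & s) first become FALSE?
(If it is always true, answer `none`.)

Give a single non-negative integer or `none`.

Answer: 0

Derivation:
s_0={q}: (r & s)=False r=False s=False
s_1={p}: (r & s)=False r=False s=False
s_2={p,q,r,s}: (r & s)=True r=True s=True
s_3={p,q,r}: (r & s)=False r=True s=False
s_4={p,q}: (r & s)=False r=False s=False
s_5={p,q,s}: (r & s)=False r=False s=True
G((r & s)) holds globally = False
First violation at position 0.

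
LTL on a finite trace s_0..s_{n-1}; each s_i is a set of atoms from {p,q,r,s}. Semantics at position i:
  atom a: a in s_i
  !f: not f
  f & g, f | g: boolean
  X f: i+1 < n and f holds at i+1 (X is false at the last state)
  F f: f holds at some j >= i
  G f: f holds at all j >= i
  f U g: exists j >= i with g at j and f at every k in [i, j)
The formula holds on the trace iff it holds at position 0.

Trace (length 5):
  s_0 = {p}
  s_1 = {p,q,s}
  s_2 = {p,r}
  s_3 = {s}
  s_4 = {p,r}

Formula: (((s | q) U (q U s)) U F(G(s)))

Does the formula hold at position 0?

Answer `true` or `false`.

s_0={p}: (((s | q) U (q U s)) U F(G(s)))=False ((s | q) U (q U s))=False (s | q)=False s=False q=False (q U s)=False F(G(s))=False G(s)=False
s_1={p,q,s}: (((s | q) U (q U s)) U F(G(s)))=False ((s | q) U (q U s))=True (s | q)=True s=True q=True (q U s)=True F(G(s))=False G(s)=False
s_2={p,r}: (((s | q) U (q U s)) U F(G(s)))=False ((s | q) U (q U s))=False (s | q)=False s=False q=False (q U s)=False F(G(s))=False G(s)=False
s_3={s}: (((s | q) U (q U s)) U F(G(s)))=False ((s | q) U (q U s))=True (s | q)=True s=True q=False (q U s)=True F(G(s))=False G(s)=False
s_4={p,r}: (((s | q) U (q U s)) U F(G(s)))=False ((s | q) U (q U s))=False (s | q)=False s=False q=False (q U s)=False F(G(s))=False G(s)=False

Answer: false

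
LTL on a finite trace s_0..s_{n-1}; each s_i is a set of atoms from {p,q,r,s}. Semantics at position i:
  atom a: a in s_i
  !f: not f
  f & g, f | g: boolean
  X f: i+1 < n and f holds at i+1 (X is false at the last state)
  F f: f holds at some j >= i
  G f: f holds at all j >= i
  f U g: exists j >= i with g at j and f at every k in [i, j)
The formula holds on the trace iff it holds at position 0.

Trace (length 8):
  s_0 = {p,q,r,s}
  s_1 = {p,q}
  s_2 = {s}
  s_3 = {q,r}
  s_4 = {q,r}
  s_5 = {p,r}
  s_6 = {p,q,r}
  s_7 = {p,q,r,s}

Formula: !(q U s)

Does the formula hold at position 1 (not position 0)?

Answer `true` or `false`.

Answer: false

Derivation:
s_0={p,q,r,s}: !(q U s)=False (q U s)=True q=True s=True
s_1={p,q}: !(q U s)=False (q U s)=True q=True s=False
s_2={s}: !(q U s)=False (q U s)=True q=False s=True
s_3={q,r}: !(q U s)=True (q U s)=False q=True s=False
s_4={q,r}: !(q U s)=True (q U s)=False q=True s=False
s_5={p,r}: !(q U s)=True (q U s)=False q=False s=False
s_6={p,q,r}: !(q U s)=False (q U s)=True q=True s=False
s_7={p,q,r,s}: !(q U s)=False (q U s)=True q=True s=True
Evaluating at position 1: result = False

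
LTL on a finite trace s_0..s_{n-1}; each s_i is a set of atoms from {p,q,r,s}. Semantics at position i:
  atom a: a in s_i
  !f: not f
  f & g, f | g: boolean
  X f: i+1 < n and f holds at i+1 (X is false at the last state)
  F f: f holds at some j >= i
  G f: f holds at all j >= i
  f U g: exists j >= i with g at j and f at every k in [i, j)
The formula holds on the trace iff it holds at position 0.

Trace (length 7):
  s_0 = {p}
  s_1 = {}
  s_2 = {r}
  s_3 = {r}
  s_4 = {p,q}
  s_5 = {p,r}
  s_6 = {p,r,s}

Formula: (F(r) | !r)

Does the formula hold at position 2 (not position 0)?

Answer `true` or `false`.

Answer: true

Derivation:
s_0={p}: (F(r) | !r)=True F(r)=True r=False !r=True
s_1={}: (F(r) | !r)=True F(r)=True r=False !r=True
s_2={r}: (F(r) | !r)=True F(r)=True r=True !r=False
s_3={r}: (F(r) | !r)=True F(r)=True r=True !r=False
s_4={p,q}: (F(r) | !r)=True F(r)=True r=False !r=True
s_5={p,r}: (F(r) | !r)=True F(r)=True r=True !r=False
s_6={p,r,s}: (F(r) | !r)=True F(r)=True r=True !r=False
Evaluating at position 2: result = True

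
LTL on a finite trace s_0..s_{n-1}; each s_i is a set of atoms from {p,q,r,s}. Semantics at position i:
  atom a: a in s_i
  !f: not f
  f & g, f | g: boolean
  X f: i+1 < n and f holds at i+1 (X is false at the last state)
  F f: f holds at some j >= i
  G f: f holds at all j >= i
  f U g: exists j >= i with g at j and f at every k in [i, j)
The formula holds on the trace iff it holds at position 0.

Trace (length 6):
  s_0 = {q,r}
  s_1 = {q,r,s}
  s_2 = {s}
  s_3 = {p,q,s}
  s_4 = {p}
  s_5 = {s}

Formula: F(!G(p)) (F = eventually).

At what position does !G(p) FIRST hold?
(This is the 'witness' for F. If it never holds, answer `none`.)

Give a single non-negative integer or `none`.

Answer: 0

Derivation:
s_0={q,r}: !G(p)=True G(p)=False p=False
s_1={q,r,s}: !G(p)=True G(p)=False p=False
s_2={s}: !G(p)=True G(p)=False p=False
s_3={p,q,s}: !G(p)=True G(p)=False p=True
s_4={p}: !G(p)=True G(p)=False p=True
s_5={s}: !G(p)=True G(p)=False p=False
F(!G(p)) holds; first witness at position 0.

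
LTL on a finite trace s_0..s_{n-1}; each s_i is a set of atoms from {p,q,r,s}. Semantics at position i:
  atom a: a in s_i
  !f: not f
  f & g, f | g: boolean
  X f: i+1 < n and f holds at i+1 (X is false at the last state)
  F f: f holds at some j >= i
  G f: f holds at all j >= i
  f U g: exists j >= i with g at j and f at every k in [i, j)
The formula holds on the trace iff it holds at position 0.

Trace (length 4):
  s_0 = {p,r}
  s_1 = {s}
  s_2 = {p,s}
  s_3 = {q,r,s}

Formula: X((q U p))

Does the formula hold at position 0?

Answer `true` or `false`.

s_0={p,r}: X((q U p))=False (q U p)=True q=False p=True
s_1={s}: X((q U p))=True (q U p)=False q=False p=False
s_2={p,s}: X((q U p))=False (q U p)=True q=False p=True
s_3={q,r,s}: X((q U p))=False (q U p)=False q=True p=False

Answer: false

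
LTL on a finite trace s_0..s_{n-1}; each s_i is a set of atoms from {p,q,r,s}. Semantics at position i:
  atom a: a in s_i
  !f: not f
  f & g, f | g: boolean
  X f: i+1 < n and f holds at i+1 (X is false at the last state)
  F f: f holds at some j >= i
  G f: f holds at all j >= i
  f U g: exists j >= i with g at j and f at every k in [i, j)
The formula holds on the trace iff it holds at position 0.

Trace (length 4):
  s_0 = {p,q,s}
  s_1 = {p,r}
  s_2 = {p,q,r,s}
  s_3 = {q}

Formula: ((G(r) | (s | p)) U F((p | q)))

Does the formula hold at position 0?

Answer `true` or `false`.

s_0={p,q,s}: ((G(r) | (s | p)) U F((p | q)))=True (G(r) | (s | p))=True G(r)=False r=False (s | p)=True s=True p=True F((p | q))=True (p | q)=True q=True
s_1={p,r}: ((G(r) | (s | p)) U F((p | q)))=True (G(r) | (s | p))=True G(r)=False r=True (s | p)=True s=False p=True F((p | q))=True (p | q)=True q=False
s_2={p,q,r,s}: ((G(r) | (s | p)) U F((p | q)))=True (G(r) | (s | p))=True G(r)=False r=True (s | p)=True s=True p=True F((p | q))=True (p | q)=True q=True
s_3={q}: ((G(r) | (s | p)) U F((p | q)))=True (G(r) | (s | p))=False G(r)=False r=False (s | p)=False s=False p=False F((p | q))=True (p | q)=True q=True

Answer: true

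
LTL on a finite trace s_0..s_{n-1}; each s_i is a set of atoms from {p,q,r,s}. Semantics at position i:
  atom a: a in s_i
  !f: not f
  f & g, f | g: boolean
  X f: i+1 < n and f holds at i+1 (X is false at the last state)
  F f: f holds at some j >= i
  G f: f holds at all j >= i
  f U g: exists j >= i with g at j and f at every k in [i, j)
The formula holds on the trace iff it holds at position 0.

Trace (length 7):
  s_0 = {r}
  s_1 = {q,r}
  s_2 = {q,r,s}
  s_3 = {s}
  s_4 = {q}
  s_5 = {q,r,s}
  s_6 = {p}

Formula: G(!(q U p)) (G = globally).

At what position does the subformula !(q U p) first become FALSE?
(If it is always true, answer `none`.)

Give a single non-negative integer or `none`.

s_0={r}: !(q U p)=True (q U p)=False q=False p=False
s_1={q,r}: !(q U p)=True (q U p)=False q=True p=False
s_2={q,r,s}: !(q U p)=True (q U p)=False q=True p=False
s_3={s}: !(q U p)=True (q U p)=False q=False p=False
s_4={q}: !(q U p)=False (q U p)=True q=True p=False
s_5={q,r,s}: !(q U p)=False (q U p)=True q=True p=False
s_6={p}: !(q U p)=False (q U p)=True q=False p=True
G(!(q U p)) holds globally = False
First violation at position 4.

Answer: 4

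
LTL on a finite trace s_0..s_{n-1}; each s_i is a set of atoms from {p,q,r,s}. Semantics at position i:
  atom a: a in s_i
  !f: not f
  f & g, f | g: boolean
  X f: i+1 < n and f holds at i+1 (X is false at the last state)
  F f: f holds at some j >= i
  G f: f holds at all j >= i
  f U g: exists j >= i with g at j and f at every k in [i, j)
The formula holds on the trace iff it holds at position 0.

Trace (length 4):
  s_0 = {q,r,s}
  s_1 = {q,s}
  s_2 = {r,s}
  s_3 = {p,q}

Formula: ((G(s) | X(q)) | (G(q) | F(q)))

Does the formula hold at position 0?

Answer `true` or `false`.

Answer: true

Derivation:
s_0={q,r,s}: ((G(s) | X(q)) | (G(q) | F(q)))=True (G(s) | X(q))=True G(s)=False s=True X(q)=True q=True (G(q) | F(q))=True G(q)=False F(q)=True
s_1={q,s}: ((G(s) | X(q)) | (G(q) | F(q)))=True (G(s) | X(q))=False G(s)=False s=True X(q)=False q=True (G(q) | F(q))=True G(q)=False F(q)=True
s_2={r,s}: ((G(s) | X(q)) | (G(q) | F(q)))=True (G(s) | X(q))=True G(s)=False s=True X(q)=True q=False (G(q) | F(q))=True G(q)=False F(q)=True
s_3={p,q}: ((G(s) | X(q)) | (G(q) | F(q)))=True (G(s) | X(q))=False G(s)=False s=False X(q)=False q=True (G(q) | F(q))=True G(q)=True F(q)=True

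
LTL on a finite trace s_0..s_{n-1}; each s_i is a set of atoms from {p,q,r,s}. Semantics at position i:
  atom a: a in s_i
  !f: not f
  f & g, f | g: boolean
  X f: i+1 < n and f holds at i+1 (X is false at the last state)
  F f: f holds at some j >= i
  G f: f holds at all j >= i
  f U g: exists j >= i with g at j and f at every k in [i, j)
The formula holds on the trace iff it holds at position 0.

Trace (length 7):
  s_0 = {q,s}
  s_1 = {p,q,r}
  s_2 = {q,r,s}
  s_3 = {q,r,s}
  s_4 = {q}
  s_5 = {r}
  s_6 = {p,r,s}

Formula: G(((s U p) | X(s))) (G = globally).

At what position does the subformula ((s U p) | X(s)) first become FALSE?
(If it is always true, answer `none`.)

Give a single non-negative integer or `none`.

Answer: 3

Derivation:
s_0={q,s}: ((s U p) | X(s))=True (s U p)=True s=True p=False X(s)=False
s_1={p,q,r}: ((s U p) | X(s))=True (s U p)=True s=False p=True X(s)=True
s_2={q,r,s}: ((s U p) | X(s))=True (s U p)=False s=True p=False X(s)=True
s_3={q,r,s}: ((s U p) | X(s))=False (s U p)=False s=True p=False X(s)=False
s_4={q}: ((s U p) | X(s))=False (s U p)=False s=False p=False X(s)=False
s_5={r}: ((s U p) | X(s))=True (s U p)=False s=False p=False X(s)=True
s_6={p,r,s}: ((s U p) | X(s))=True (s U p)=True s=True p=True X(s)=False
G(((s U p) | X(s))) holds globally = False
First violation at position 3.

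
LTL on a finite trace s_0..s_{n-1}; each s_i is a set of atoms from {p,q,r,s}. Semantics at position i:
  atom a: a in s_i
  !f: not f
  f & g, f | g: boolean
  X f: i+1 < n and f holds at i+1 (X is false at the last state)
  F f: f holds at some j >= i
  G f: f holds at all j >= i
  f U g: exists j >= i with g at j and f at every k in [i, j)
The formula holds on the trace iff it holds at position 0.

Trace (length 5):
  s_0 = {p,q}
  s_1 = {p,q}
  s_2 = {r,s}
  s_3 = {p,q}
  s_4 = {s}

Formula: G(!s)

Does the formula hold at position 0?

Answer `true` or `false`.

Answer: false

Derivation:
s_0={p,q}: G(!s)=False !s=True s=False
s_1={p,q}: G(!s)=False !s=True s=False
s_2={r,s}: G(!s)=False !s=False s=True
s_3={p,q}: G(!s)=False !s=True s=False
s_4={s}: G(!s)=False !s=False s=True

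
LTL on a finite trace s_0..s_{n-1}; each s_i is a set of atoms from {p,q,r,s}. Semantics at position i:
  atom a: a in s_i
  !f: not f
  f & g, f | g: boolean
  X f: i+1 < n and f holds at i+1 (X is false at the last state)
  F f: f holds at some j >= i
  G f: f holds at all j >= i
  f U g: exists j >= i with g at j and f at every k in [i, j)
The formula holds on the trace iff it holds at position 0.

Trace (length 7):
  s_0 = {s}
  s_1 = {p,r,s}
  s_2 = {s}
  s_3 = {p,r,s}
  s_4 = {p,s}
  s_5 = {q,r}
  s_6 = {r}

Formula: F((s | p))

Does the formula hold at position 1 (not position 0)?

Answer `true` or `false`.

Answer: true

Derivation:
s_0={s}: F((s | p))=True (s | p)=True s=True p=False
s_1={p,r,s}: F((s | p))=True (s | p)=True s=True p=True
s_2={s}: F((s | p))=True (s | p)=True s=True p=False
s_3={p,r,s}: F((s | p))=True (s | p)=True s=True p=True
s_4={p,s}: F((s | p))=True (s | p)=True s=True p=True
s_5={q,r}: F((s | p))=False (s | p)=False s=False p=False
s_6={r}: F((s | p))=False (s | p)=False s=False p=False
Evaluating at position 1: result = True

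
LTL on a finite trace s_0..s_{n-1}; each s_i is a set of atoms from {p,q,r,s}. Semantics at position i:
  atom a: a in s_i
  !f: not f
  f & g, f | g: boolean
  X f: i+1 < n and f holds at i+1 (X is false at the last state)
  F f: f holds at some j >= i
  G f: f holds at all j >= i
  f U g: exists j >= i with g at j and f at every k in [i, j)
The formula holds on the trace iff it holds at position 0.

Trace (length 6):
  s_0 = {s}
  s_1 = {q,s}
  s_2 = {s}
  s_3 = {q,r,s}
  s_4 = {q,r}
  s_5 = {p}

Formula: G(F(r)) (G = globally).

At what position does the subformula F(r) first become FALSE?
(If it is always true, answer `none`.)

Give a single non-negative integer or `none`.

Answer: 5

Derivation:
s_0={s}: F(r)=True r=False
s_1={q,s}: F(r)=True r=False
s_2={s}: F(r)=True r=False
s_3={q,r,s}: F(r)=True r=True
s_4={q,r}: F(r)=True r=True
s_5={p}: F(r)=False r=False
G(F(r)) holds globally = False
First violation at position 5.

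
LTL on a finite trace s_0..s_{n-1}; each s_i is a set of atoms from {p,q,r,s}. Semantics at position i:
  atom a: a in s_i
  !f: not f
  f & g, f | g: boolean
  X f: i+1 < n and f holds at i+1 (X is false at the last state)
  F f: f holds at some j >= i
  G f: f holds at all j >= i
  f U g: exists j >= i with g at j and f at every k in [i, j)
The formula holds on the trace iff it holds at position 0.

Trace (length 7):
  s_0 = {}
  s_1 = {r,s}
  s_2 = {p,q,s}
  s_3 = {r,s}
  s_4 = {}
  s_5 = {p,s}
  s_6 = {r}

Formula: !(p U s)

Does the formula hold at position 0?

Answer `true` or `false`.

Answer: true

Derivation:
s_0={}: !(p U s)=True (p U s)=False p=False s=False
s_1={r,s}: !(p U s)=False (p U s)=True p=False s=True
s_2={p,q,s}: !(p U s)=False (p U s)=True p=True s=True
s_3={r,s}: !(p U s)=False (p U s)=True p=False s=True
s_4={}: !(p U s)=True (p U s)=False p=False s=False
s_5={p,s}: !(p U s)=False (p U s)=True p=True s=True
s_6={r}: !(p U s)=True (p U s)=False p=False s=False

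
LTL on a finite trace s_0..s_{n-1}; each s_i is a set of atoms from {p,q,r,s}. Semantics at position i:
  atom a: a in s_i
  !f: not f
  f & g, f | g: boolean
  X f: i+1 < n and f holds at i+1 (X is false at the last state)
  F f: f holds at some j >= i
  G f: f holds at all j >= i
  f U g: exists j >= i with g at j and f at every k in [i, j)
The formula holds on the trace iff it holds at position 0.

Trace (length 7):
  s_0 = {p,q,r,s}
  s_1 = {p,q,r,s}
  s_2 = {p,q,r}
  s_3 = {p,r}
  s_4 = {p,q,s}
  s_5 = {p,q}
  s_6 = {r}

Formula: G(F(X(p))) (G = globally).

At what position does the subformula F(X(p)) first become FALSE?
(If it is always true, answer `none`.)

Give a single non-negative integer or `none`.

s_0={p,q,r,s}: F(X(p))=True X(p)=True p=True
s_1={p,q,r,s}: F(X(p))=True X(p)=True p=True
s_2={p,q,r}: F(X(p))=True X(p)=True p=True
s_3={p,r}: F(X(p))=True X(p)=True p=True
s_4={p,q,s}: F(X(p))=True X(p)=True p=True
s_5={p,q}: F(X(p))=False X(p)=False p=True
s_6={r}: F(X(p))=False X(p)=False p=False
G(F(X(p))) holds globally = False
First violation at position 5.

Answer: 5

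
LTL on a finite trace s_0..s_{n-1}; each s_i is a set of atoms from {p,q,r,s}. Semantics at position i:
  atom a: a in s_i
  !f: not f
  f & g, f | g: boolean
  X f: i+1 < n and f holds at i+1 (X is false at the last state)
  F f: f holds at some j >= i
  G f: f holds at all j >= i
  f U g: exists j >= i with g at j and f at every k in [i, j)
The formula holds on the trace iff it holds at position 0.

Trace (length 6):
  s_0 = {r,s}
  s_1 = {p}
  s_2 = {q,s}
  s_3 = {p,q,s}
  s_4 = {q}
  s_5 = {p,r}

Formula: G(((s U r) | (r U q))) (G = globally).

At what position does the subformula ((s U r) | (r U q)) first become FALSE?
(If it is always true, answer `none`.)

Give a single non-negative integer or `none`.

s_0={r,s}: ((s U r) | (r U q))=True (s U r)=True s=True r=True (r U q)=False q=False
s_1={p}: ((s U r) | (r U q))=False (s U r)=False s=False r=False (r U q)=False q=False
s_2={q,s}: ((s U r) | (r U q))=True (s U r)=False s=True r=False (r U q)=True q=True
s_3={p,q,s}: ((s U r) | (r U q))=True (s U r)=False s=True r=False (r U q)=True q=True
s_4={q}: ((s U r) | (r U q))=True (s U r)=False s=False r=False (r U q)=True q=True
s_5={p,r}: ((s U r) | (r U q))=True (s U r)=True s=False r=True (r U q)=False q=False
G(((s U r) | (r U q))) holds globally = False
First violation at position 1.

Answer: 1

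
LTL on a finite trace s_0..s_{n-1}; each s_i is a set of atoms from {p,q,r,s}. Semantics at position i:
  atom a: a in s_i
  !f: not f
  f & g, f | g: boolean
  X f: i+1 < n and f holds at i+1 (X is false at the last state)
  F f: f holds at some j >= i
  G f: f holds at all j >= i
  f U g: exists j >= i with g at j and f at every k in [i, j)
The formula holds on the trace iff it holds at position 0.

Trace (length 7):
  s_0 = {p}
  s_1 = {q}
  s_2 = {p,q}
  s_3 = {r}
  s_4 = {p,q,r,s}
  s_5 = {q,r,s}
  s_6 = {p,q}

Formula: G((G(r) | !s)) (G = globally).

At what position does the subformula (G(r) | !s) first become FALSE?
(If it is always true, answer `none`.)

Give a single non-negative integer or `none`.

Answer: 4

Derivation:
s_0={p}: (G(r) | !s)=True G(r)=False r=False !s=True s=False
s_1={q}: (G(r) | !s)=True G(r)=False r=False !s=True s=False
s_2={p,q}: (G(r) | !s)=True G(r)=False r=False !s=True s=False
s_3={r}: (G(r) | !s)=True G(r)=False r=True !s=True s=False
s_4={p,q,r,s}: (G(r) | !s)=False G(r)=False r=True !s=False s=True
s_5={q,r,s}: (G(r) | !s)=False G(r)=False r=True !s=False s=True
s_6={p,q}: (G(r) | !s)=True G(r)=False r=False !s=True s=False
G((G(r) | !s)) holds globally = False
First violation at position 4.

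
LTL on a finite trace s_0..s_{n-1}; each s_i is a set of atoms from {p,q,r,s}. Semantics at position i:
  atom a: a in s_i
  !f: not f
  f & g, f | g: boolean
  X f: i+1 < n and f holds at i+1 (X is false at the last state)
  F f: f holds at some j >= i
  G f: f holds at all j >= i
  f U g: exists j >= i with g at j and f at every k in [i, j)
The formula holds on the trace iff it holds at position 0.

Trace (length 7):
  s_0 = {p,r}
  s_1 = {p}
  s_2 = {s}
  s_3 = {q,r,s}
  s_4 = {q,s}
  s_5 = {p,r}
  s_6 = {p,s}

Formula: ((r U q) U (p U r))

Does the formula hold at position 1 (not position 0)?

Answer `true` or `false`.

s_0={p,r}: ((r U q) U (p U r))=True (r U q)=False r=True q=False (p U r)=True p=True
s_1={p}: ((r U q) U (p U r))=False (r U q)=False r=False q=False (p U r)=False p=True
s_2={s}: ((r U q) U (p U r))=False (r U q)=False r=False q=False (p U r)=False p=False
s_3={q,r,s}: ((r U q) U (p U r))=True (r U q)=True r=True q=True (p U r)=True p=False
s_4={q,s}: ((r U q) U (p U r))=True (r U q)=True r=False q=True (p U r)=False p=False
s_5={p,r}: ((r U q) U (p U r))=True (r U q)=False r=True q=False (p U r)=True p=True
s_6={p,s}: ((r U q) U (p U r))=False (r U q)=False r=False q=False (p U r)=False p=True
Evaluating at position 1: result = False

Answer: false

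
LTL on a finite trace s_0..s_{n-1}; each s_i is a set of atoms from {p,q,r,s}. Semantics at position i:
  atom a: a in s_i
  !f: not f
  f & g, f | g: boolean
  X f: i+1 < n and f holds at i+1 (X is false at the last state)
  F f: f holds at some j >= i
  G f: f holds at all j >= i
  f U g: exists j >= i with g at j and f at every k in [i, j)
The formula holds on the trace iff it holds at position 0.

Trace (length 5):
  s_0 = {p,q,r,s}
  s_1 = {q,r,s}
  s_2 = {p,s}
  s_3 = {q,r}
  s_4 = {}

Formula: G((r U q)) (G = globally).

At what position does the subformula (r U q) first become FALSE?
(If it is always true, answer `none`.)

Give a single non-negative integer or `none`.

Answer: 2

Derivation:
s_0={p,q,r,s}: (r U q)=True r=True q=True
s_1={q,r,s}: (r U q)=True r=True q=True
s_2={p,s}: (r U q)=False r=False q=False
s_3={q,r}: (r U q)=True r=True q=True
s_4={}: (r U q)=False r=False q=False
G((r U q)) holds globally = False
First violation at position 2.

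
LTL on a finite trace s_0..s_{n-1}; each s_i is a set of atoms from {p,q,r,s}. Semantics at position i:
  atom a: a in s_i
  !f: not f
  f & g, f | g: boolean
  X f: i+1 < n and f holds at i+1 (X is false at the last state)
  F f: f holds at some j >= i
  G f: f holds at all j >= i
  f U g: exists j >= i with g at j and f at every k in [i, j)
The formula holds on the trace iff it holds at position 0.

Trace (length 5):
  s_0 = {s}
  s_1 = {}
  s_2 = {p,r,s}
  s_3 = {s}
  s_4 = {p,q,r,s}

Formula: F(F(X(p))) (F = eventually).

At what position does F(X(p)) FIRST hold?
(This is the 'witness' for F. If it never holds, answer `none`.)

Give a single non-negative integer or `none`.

s_0={s}: F(X(p))=True X(p)=False p=False
s_1={}: F(X(p))=True X(p)=True p=False
s_2={p,r,s}: F(X(p))=True X(p)=False p=True
s_3={s}: F(X(p))=True X(p)=True p=False
s_4={p,q,r,s}: F(X(p))=False X(p)=False p=True
F(F(X(p))) holds; first witness at position 0.

Answer: 0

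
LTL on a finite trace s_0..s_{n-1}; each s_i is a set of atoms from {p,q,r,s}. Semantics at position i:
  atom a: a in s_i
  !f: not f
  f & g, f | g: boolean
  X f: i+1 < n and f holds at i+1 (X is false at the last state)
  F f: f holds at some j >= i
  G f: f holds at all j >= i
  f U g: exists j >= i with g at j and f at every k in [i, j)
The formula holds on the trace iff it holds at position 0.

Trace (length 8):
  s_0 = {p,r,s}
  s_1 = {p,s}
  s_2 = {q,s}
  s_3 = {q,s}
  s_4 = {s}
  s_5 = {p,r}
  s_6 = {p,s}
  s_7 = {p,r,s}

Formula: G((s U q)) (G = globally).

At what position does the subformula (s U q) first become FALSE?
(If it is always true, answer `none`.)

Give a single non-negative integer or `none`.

s_0={p,r,s}: (s U q)=True s=True q=False
s_1={p,s}: (s U q)=True s=True q=False
s_2={q,s}: (s U q)=True s=True q=True
s_3={q,s}: (s U q)=True s=True q=True
s_4={s}: (s U q)=False s=True q=False
s_5={p,r}: (s U q)=False s=False q=False
s_6={p,s}: (s U q)=False s=True q=False
s_7={p,r,s}: (s U q)=False s=True q=False
G((s U q)) holds globally = False
First violation at position 4.

Answer: 4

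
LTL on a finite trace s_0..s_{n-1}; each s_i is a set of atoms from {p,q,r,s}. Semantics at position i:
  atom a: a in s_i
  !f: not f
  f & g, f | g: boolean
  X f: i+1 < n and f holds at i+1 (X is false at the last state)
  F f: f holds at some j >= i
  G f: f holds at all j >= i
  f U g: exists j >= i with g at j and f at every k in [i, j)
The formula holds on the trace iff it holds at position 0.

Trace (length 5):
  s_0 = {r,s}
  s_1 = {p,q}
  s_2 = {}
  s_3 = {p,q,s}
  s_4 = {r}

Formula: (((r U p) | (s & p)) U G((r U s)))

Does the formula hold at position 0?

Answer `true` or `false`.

Answer: false

Derivation:
s_0={r,s}: (((r U p) | (s & p)) U G((r U s)))=False ((r U p) | (s & p))=True (r U p)=True r=True p=False (s & p)=False s=True G((r U s))=False (r U s)=True
s_1={p,q}: (((r U p) | (s & p)) U G((r U s)))=False ((r U p) | (s & p))=True (r U p)=True r=False p=True (s & p)=False s=False G((r U s))=False (r U s)=False
s_2={}: (((r U p) | (s & p)) U G((r U s)))=False ((r U p) | (s & p))=False (r U p)=False r=False p=False (s & p)=False s=False G((r U s))=False (r U s)=False
s_3={p,q,s}: (((r U p) | (s & p)) U G((r U s)))=False ((r U p) | (s & p))=True (r U p)=True r=False p=True (s & p)=True s=True G((r U s))=False (r U s)=True
s_4={r}: (((r U p) | (s & p)) U G((r U s)))=False ((r U p) | (s & p))=False (r U p)=False r=True p=False (s & p)=False s=False G((r U s))=False (r U s)=False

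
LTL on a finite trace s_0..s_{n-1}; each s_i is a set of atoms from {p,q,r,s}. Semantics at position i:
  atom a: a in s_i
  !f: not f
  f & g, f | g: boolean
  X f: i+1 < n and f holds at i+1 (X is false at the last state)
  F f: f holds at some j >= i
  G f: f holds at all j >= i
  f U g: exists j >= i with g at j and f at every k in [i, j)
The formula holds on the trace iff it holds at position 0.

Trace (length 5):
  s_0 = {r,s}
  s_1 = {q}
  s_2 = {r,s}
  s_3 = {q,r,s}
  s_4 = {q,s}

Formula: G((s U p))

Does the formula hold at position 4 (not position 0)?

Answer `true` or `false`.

s_0={r,s}: G((s U p))=False (s U p)=False s=True p=False
s_1={q}: G((s U p))=False (s U p)=False s=False p=False
s_2={r,s}: G((s U p))=False (s U p)=False s=True p=False
s_3={q,r,s}: G((s U p))=False (s U p)=False s=True p=False
s_4={q,s}: G((s U p))=False (s U p)=False s=True p=False
Evaluating at position 4: result = False

Answer: false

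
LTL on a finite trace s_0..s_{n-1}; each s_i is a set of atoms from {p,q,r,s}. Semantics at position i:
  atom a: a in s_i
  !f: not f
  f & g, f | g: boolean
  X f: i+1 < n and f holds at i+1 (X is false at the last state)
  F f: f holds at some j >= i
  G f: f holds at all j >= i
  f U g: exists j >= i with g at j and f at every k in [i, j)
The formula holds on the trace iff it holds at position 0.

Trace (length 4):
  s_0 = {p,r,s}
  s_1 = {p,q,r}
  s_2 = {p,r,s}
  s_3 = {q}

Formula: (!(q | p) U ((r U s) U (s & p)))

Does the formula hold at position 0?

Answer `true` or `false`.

s_0={p,r,s}: (!(q | p) U ((r U s) U (s & p)))=True !(q | p)=False (q | p)=True q=False p=True ((r U s) U (s & p))=True (r U s)=True r=True s=True (s & p)=True
s_1={p,q,r}: (!(q | p) U ((r U s) U (s & p)))=True !(q | p)=False (q | p)=True q=True p=True ((r U s) U (s & p))=True (r U s)=True r=True s=False (s & p)=False
s_2={p,r,s}: (!(q | p) U ((r U s) U (s & p)))=True !(q | p)=False (q | p)=True q=False p=True ((r U s) U (s & p))=True (r U s)=True r=True s=True (s & p)=True
s_3={q}: (!(q | p) U ((r U s) U (s & p)))=False !(q | p)=False (q | p)=True q=True p=False ((r U s) U (s & p))=False (r U s)=False r=False s=False (s & p)=False

Answer: true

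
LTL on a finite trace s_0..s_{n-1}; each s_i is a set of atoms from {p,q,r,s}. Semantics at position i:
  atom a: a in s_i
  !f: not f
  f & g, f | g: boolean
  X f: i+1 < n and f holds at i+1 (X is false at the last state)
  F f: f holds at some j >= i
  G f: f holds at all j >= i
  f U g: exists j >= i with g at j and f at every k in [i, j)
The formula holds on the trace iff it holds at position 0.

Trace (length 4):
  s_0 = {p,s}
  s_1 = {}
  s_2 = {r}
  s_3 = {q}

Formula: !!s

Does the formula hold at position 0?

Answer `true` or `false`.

s_0={p,s}: !!s=True !s=False s=True
s_1={}: !!s=False !s=True s=False
s_2={r}: !!s=False !s=True s=False
s_3={q}: !!s=False !s=True s=False

Answer: true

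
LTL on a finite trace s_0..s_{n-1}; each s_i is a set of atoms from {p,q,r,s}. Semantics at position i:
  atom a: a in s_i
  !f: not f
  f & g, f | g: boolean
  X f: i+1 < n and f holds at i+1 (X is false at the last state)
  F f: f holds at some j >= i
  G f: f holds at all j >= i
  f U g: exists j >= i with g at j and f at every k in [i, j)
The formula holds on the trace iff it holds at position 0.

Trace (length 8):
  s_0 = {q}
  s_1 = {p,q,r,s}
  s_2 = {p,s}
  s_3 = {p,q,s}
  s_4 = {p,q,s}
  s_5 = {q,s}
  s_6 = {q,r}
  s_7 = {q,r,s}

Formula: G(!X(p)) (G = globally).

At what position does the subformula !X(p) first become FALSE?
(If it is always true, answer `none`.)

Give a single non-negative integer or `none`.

Answer: 0

Derivation:
s_0={q}: !X(p)=False X(p)=True p=False
s_1={p,q,r,s}: !X(p)=False X(p)=True p=True
s_2={p,s}: !X(p)=False X(p)=True p=True
s_3={p,q,s}: !X(p)=False X(p)=True p=True
s_4={p,q,s}: !X(p)=True X(p)=False p=True
s_5={q,s}: !X(p)=True X(p)=False p=False
s_6={q,r}: !X(p)=True X(p)=False p=False
s_7={q,r,s}: !X(p)=True X(p)=False p=False
G(!X(p)) holds globally = False
First violation at position 0.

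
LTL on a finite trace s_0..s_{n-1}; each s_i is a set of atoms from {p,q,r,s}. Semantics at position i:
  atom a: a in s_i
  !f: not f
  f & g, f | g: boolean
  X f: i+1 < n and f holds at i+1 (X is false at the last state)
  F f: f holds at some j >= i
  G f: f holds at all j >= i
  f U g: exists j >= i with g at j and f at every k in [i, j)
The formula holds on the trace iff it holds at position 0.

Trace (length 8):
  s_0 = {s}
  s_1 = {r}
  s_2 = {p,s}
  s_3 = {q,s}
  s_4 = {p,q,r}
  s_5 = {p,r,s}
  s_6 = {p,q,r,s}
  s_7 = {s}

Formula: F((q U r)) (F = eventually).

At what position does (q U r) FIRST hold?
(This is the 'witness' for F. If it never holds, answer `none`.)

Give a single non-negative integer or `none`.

Answer: 1

Derivation:
s_0={s}: (q U r)=False q=False r=False
s_1={r}: (q U r)=True q=False r=True
s_2={p,s}: (q U r)=False q=False r=False
s_3={q,s}: (q U r)=True q=True r=False
s_4={p,q,r}: (q U r)=True q=True r=True
s_5={p,r,s}: (q U r)=True q=False r=True
s_6={p,q,r,s}: (q U r)=True q=True r=True
s_7={s}: (q U r)=False q=False r=False
F((q U r)) holds; first witness at position 1.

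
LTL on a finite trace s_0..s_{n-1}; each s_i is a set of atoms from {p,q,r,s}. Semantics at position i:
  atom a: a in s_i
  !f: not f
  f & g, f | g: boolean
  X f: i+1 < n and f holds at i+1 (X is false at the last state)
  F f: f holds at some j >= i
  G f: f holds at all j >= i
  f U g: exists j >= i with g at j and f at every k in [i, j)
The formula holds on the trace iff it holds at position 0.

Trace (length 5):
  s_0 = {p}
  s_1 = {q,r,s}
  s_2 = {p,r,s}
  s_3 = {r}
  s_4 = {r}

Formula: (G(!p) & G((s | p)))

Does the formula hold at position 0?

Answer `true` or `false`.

Answer: false

Derivation:
s_0={p}: (G(!p) & G((s | p)))=False G(!p)=False !p=False p=True G((s | p))=False (s | p)=True s=False
s_1={q,r,s}: (G(!p) & G((s | p)))=False G(!p)=False !p=True p=False G((s | p))=False (s | p)=True s=True
s_2={p,r,s}: (G(!p) & G((s | p)))=False G(!p)=False !p=False p=True G((s | p))=False (s | p)=True s=True
s_3={r}: (G(!p) & G((s | p)))=False G(!p)=True !p=True p=False G((s | p))=False (s | p)=False s=False
s_4={r}: (G(!p) & G((s | p)))=False G(!p)=True !p=True p=False G((s | p))=False (s | p)=False s=False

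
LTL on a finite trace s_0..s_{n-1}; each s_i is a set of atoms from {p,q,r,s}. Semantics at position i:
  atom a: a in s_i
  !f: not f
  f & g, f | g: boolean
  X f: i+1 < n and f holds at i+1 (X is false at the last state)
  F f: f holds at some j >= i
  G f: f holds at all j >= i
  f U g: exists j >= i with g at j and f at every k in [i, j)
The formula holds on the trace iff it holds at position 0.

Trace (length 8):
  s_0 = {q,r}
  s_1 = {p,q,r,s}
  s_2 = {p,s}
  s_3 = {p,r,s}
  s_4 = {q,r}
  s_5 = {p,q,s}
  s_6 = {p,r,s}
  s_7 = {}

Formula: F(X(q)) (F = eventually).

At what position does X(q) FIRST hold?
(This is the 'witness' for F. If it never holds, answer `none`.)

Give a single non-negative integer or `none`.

s_0={q,r}: X(q)=True q=True
s_1={p,q,r,s}: X(q)=False q=True
s_2={p,s}: X(q)=False q=False
s_3={p,r,s}: X(q)=True q=False
s_4={q,r}: X(q)=True q=True
s_5={p,q,s}: X(q)=False q=True
s_6={p,r,s}: X(q)=False q=False
s_7={}: X(q)=False q=False
F(X(q)) holds; first witness at position 0.

Answer: 0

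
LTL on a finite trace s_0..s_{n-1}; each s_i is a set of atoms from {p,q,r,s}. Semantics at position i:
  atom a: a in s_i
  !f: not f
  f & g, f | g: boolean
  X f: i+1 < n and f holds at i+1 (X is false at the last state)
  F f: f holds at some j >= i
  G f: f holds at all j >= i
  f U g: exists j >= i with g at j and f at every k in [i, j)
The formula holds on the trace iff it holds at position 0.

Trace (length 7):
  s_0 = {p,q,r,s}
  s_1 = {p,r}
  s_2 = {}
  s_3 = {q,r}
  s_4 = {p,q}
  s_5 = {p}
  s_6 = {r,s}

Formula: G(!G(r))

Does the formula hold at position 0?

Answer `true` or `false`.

Answer: false

Derivation:
s_0={p,q,r,s}: G(!G(r))=False !G(r)=True G(r)=False r=True
s_1={p,r}: G(!G(r))=False !G(r)=True G(r)=False r=True
s_2={}: G(!G(r))=False !G(r)=True G(r)=False r=False
s_3={q,r}: G(!G(r))=False !G(r)=True G(r)=False r=True
s_4={p,q}: G(!G(r))=False !G(r)=True G(r)=False r=False
s_5={p}: G(!G(r))=False !G(r)=True G(r)=False r=False
s_6={r,s}: G(!G(r))=False !G(r)=False G(r)=True r=True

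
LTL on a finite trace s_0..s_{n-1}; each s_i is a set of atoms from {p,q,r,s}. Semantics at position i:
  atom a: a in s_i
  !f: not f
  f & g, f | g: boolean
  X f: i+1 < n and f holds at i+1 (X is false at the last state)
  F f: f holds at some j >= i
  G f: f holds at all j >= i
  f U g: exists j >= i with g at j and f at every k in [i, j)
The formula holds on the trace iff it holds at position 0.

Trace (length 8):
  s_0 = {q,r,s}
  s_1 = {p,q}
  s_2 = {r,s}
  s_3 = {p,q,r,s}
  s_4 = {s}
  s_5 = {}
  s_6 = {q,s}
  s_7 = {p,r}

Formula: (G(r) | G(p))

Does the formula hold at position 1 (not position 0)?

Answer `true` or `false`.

Answer: false

Derivation:
s_0={q,r,s}: (G(r) | G(p))=False G(r)=False r=True G(p)=False p=False
s_1={p,q}: (G(r) | G(p))=False G(r)=False r=False G(p)=False p=True
s_2={r,s}: (G(r) | G(p))=False G(r)=False r=True G(p)=False p=False
s_3={p,q,r,s}: (G(r) | G(p))=False G(r)=False r=True G(p)=False p=True
s_4={s}: (G(r) | G(p))=False G(r)=False r=False G(p)=False p=False
s_5={}: (G(r) | G(p))=False G(r)=False r=False G(p)=False p=False
s_6={q,s}: (G(r) | G(p))=False G(r)=False r=False G(p)=False p=False
s_7={p,r}: (G(r) | G(p))=True G(r)=True r=True G(p)=True p=True
Evaluating at position 1: result = False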